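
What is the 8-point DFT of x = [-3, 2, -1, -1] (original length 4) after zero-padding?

Original 4-point DFT: [-3, -2-3i, -5, -2+3i]
Zero-padded 8-point DFT provides frequency interpolation.

DFT_8([x, 0, ...]) = [-3, -0.8787+0.2929i, -2-3i, -5.1213-1.7071i, -5, -5.1213+1.7071i, -2+3i, -0.8787-0.2929i]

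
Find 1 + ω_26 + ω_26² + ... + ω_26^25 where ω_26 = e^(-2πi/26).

Sum of all nth roots of unity equals 0 for n > 1 (geometric series with r ≠ 1).

0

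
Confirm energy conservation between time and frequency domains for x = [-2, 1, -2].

Time domain:
Σ|x[n]|² = |-2|² + |1|² + |-2|² = 9.0000

Frequency domain:
(1/3)Σ|X[k]|² = (1/3)(|-3|² + |-1.5000-2.5981i|² + |-1.5000+2.5981i|²) = (1/3)·27.0000 = 9.0000

Both sides agree, confirming Parseval's theorem.

Σ|x[n]|² = (1/N)Σ|X[k]|² = 9.0000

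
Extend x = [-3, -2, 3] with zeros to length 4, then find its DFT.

Original 3-point DFT: [-2, -3.5000+4.3301i, -3.5000-4.3301i]
Zero-padded 4-point DFT provides frequency interpolation.

DFT_4([x, 0, ...]) = [-2, -6+2i, 2, -6-2i]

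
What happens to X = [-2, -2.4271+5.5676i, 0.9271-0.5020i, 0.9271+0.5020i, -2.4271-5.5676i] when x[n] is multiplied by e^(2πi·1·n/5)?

Modulation property: DFT(ω_5^(-1n)·x[n]) = X[(k-1) mod 5], so circularly shift X by 1 positions.

X[k-1] = [-2.4271-5.5676i, -2, -2.4271+5.5676i, 0.9271-0.5020i, 0.9271+0.5020i]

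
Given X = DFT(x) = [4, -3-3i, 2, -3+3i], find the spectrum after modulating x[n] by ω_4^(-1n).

Modulation property: DFT(ω_4^(-1n)·x[n]) = X[(k-1) mod 4], so circularly shift X by 1 positions.

X[k-1] = [-3+3i, 4, -3-3i, 2]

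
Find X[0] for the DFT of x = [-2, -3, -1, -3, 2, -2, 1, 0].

X[0] = Σ(n=0 to 7) x[n] · ω_8^0 = Σ x[n]
= (-2) + (-3) + (-1) + (-3) + (2) + (-2) + (1) + (0)

X[0] = -8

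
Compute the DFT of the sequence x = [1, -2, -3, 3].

X[k] = Σ(n=0 to 3) x[n] · ω_4^(nk)
where ω_4 = e^(-2πi/4)

Computing each X[k]:
X[0] = -1
X[1] = 4+5i
X[2] = -3
X[3] = 4-5i

X = [-1, 4+5i, -3, 4-5i]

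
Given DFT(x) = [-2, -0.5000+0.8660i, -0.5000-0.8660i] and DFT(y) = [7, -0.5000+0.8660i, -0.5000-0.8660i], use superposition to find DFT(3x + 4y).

By linearity: DFT(3x + 4y) = 3·DFT(x) + 4·DFT(y)
= 3·[-2, -0.5000+0.8660i, -0.5000-0.8660i] + 4·[7, -0.5000+0.8660i, -0.5000-0.8660i]

Computing element-wise:
Z[0] = 3·(-2) + 4·(7) = 22
Z[1] = 3·(-0.5000+0.8660i) + 4·(-0.5000+0.8660i) = -3.5000+6.0620i
Z[2] = 3·(-0.5000-0.8660i) + 4·(-0.5000-0.8660i) = -3.5000-6.0620i

DFT(3x + 4y) = 3·X + 4·Y = [22, -3.5000+6.0620i, -3.5000-6.0620i]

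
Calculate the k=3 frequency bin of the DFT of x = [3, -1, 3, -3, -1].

X[3] = Σ(n=0 to 4) x[n] · ω_5^(3n) where ω_5 = e^(-2πi/5)
= (3)·ω_5^0 + (-1)·ω_5^3 + (3)·ω_5^6 + (-3)·ω_5^9 + (-1)·ω_5^12

X[3] = 4.6180-5.7063i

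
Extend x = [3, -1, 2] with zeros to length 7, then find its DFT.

Original 3-point DFT: [4, 2.5000+2.5981i, 2.5000-2.5981i]
Zero-padded 7-point DFT provides frequency interpolation.

DFT_7([x, 0, ...]) = [4, 1.9315-1.1680i, 1.4206+1.8427i, 5.1479+1.9975i, 5.1479-1.9975i, 1.4206-1.8427i, 1.9315+1.1680i]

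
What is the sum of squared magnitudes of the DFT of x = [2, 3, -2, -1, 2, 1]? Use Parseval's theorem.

Parseval: Σ|x[n]|² = (1/N)Σ|X[k]|², so Σ|X[k]|² = N·Σ|x[n]|² = 6·23.0000

Σ|X[k]|² = N·Σ|x[n]|² = 6·23.0000 = 138.0000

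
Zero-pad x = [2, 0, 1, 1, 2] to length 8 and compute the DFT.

Original 5-point DFT: [6, 1.0000+1.9021i, 1.0000+1.1756i, 1.0000-1.1756i, 1.0000-1.9021i]
Zero-padded 8-point DFT provides frequency interpolation.

DFT_8([x, 0, ...]) = [6, -0.7071-1.7071i, 3+1i, 0.7071+0.2929i, 4, 0.7071-0.2929i, 3-1i, -0.7071+1.7071i]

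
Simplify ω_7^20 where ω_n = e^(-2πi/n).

Since ω_7^7 = 1, powers reduce modulo 7.
20 mod 7 = 6
So ω_7^20 = ω_7^6 = e^(-2πi·6/7)

ω_7^20 = ω_7^6 = 0.6235+0.7818i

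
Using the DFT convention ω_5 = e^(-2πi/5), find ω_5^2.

ω_5^2 = e^(-2πi·2/5)
= cos(-2π·2/5) + i·sin(-2π·2/5)
= cos(-4π/5) + i·sin(-4π/5)

ω_5^2 = cos(-4π/5) + i·sin(-4π/5) = -0.8090-0.5878i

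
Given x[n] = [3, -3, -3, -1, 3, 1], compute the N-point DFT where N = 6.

X[k] = Σ(n=0 to 5) x[n] · ω_6^(nk)
where ω_6 = e^(-2πi/6)

Computing each X[k]:
X[0] = 0
X[1] = 3.0000+8.6603i
X[2] = 3.0000-1.7321i
X[3] = 6
X[4] = 3.0000+1.7321i
X[5] = 3.0000-8.6603i

X = [0, 3.0000+8.6603i, 3.0000-1.7321i, 6, 3.0000+1.7321i, 3.0000-8.6603i]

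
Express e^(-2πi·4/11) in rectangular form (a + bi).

ω_11^4 = e^(-2πi·4/11)
= cos(-2π·4/11) + i·sin(-2π·4/11)
= cos(-8π/11) + i·sin(-8π/11)

ω_11^4 = cos(-8π/11) + i·sin(-8π/11) = -0.6549-0.7557i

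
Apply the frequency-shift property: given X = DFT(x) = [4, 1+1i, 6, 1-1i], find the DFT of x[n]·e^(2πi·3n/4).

Modulation property: DFT(ω_4^(-3n)·x[n]) = X[(k-3) mod 4], so circularly shift X by 3 positions.

X[k-3] = [1+1i, 6, 1-1i, 4]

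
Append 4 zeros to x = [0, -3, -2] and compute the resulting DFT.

Original 3-point DFT: [-5, 2.5000+0.8660i, 2.5000-0.8660i]
Zero-padded 7-point DFT provides frequency interpolation.

DFT_7([x, 0, ...]) = [-5, -1.4254+4.2954i, 2.4695+2.0570i, 1.4559-0.2620i, 1.4559+0.2620i, 2.4695-2.0570i, -1.4254-4.2954i]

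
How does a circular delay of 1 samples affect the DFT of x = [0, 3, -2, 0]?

Time shift by 1: X_shifted[k] = ω_4^(1k) · X[k]
Shifted x = [0, 0, 3, -2]

DFT(x[n-1]) = [1, -3-2i, 5, -3+2i]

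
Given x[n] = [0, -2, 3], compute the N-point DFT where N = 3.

X[k] = Σ(n=0 to 2) x[n] · ω_3^(nk)
where ω_3 = e^(-2πi/3)

Computing each X[k]:
X[0] = 1
X[1] = -0.5000+4.3301i
X[2] = -0.5000-4.3301i

X = [1, -0.5000+4.3301i, -0.5000-4.3301i]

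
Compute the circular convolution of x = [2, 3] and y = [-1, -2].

(x ⊛ y)[n] = Σ(m=0 to 1) x[m] · y[(n-m) mod 2]

Computing each output sample:
(x ⊛ y)[0] = -8
(x ⊛ y)[1] = -7

x ⊛ y = [-8, -7]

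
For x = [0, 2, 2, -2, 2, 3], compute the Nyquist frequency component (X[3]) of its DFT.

X[3] = Σ(n=0 to 5) x[n] · ω_6^(3n) where ω_6 = e^(-2πi/6)
= (0)·ω_6^0 + (2)·ω_6^3 + (2)·ω_6^6 + (-2)·ω_6^9 + (2)·ω_6^12 + (3)·ω_6^15

X[3] = 1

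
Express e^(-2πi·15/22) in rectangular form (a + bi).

ω_22^15 = e^(-2πi·15/22)
= cos(-2π·15/22) + i·sin(-2π·15/22)
= cos(-30π/22) + i·sin(-30π/22)

ω_22^15 = cos(-30π/22) + i·sin(-30π/22) = -0.4154+0.9096i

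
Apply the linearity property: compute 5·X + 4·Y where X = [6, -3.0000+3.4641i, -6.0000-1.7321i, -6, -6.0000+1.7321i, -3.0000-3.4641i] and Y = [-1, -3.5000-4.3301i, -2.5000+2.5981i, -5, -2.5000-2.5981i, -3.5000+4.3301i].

By linearity: DFT(5x + 4y) = 5·DFT(x) + 4·DFT(y)
= 5·[6, -3.0000+3.4641i, -6.0000-1.7321i, -6, -6.0000+1.7321i, -3.0000-3.4641i] + 4·[-1, -3.5000-4.3301i, -2.5000+2.5981i, -5, -2.5000-2.5981i, -3.5000+4.3301i]

Computing element-wise:
Z[0] = 5·(6) + 4·(-1) = 26
Z[1] = 5·(-3.0000+3.4641i) + 4·(-3.5000-4.3301i) = -29.0000+0.0001i
Z[2] = 5·(-6.0000-1.7321i) + 4·(-2.5000+2.5981i) = -40.0000+1.7319i
Z[3] = 5·(-6) + 4·(-5) = -50
Z[4] = 5·(-6.0000+1.7321i) + 4·(-2.5000-2.5981i) = -40.0000-1.7319i
Z[5] = 5·(-3.0000-3.4641i) + 4·(-3.5000+4.3301i) = -29.0000-0.0001i

DFT(5x + 4y) = 5·X + 4·Y = [26, -29.0000+0.0001i, -40.0000+1.7319i, -50, -40.0000-1.7319i, -29.0000-0.0001i]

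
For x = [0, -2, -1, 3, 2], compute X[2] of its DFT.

X[2] = Σ(n=0 to 4) x[n] · ω_5^(2n) where ω_5 = e^(-2πi/5)
= (0)·ω_5^0 + (-2)·ω_5^2 + (-1)·ω_5^4 + (3)·ω_5^6 + (2)·ω_5^8

X[2] = 0.6180-1.4531i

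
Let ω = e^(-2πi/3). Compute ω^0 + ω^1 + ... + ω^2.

Sum of all nth roots of unity equals 0 for n > 1 (geometric series with r ≠ 1).

0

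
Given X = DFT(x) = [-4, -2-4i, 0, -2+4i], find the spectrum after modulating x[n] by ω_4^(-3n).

Modulation property: DFT(ω_4^(-3n)·x[n]) = X[(k-3) mod 4], so circularly shift X by 3 positions.

X[k-3] = [-2-4i, 0, -2+4i, -4]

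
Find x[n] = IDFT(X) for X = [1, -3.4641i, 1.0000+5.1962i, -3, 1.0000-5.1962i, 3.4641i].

x[n] = (1/6) Σ(k=0 to 5) X[k] · e^(2πikn/6)

Computing each x[n]:
x[0] = 0
x[1] = 0
x[2] = 2
x[3] = 1
x[4] = -3
x[5] = 1

x = [0, 0, 2, 1, -3, 1]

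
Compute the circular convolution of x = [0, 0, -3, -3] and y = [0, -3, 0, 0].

(x ⊛ y)[n] = Σ(m=0 to 3) x[m] · y[(n-m) mod 4]

Computing each output sample:
(x ⊛ y)[0] = 9
(x ⊛ y)[1] = 0
(x ⊛ y)[2] = 0
(x ⊛ y)[3] = 9

x ⊛ y = [9, 0, 0, 9]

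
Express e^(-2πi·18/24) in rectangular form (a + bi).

ω_24^18 = e^(-2πi·18/24)
= cos(-2π·18/24) + i·sin(-2π·18/24)
= cos(-36π/24) + i·sin(-36π/24)

ω_24^18 = cos(-36π/24) + i·sin(-36π/24) = 1i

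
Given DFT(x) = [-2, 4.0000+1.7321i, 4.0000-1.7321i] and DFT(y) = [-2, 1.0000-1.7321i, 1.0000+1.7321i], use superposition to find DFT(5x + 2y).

By linearity: DFT(5x + 2y) = 5·DFT(x) + 2·DFT(y)
= 5·[-2, 4.0000+1.7321i, 4.0000-1.7321i] + 2·[-2, 1.0000-1.7321i, 1.0000+1.7321i]

Computing element-wise:
Z[0] = 5·(-2) + 2·(-2) = -14
Z[1] = 5·(4.0000+1.7321i) + 2·(1.0000-1.7321i) = 22.0000+5.1963i
Z[2] = 5·(4.0000-1.7321i) + 2·(1.0000+1.7321i) = 22.0000-5.1963i

DFT(5x + 2y) = 5·X + 2·Y = [-14, 22.0000+5.1963i, 22.0000-5.1963i]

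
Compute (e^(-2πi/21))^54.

Since ω_21^21 = 1, powers reduce modulo 21.
54 mod 21 = 12
So ω_21^54 = ω_21^12 = e^(-2πi·12/21)

ω_21^54 = ω_21^12 = -0.9010+0.4339i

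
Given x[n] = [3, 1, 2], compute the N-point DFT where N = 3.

X[k] = Σ(n=0 to 2) x[n] · ω_3^(nk)
where ω_3 = e^(-2πi/3)

Computing each X[k]:
X[0] = 6
X[1] = 1.5000+0.8660i
X[2] = 1.5000-0.8660i

X = [6, 1.5000+0.8660i, 1.5000-0.8660i]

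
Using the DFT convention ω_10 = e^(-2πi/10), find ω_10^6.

ω_10^6 = e^(-2πi·6/10)
= cos(-2π·6/10) + i·sin(-2π·6/10)
= cos(-12π/10) + i·sin(-12π/10)

ω_10^6 = cos(-12π/10) + i·sin(-12π/10) = -0.8090+0.5878i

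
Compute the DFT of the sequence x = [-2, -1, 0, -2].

X[k] = Σ(n=0 to 3) x[n] · ω_4^(nk)
where ω_4 = e^(-2πi/4)

Computing each X[k]:
X[0] = -5
X[1] = -2-1i
X[2] = 1
X[3] = -2+1i

X = [-5, -2-1i, 1, -2+1i]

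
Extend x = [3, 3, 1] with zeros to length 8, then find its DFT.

Original 3-point DFT: [7, 1.0000-1.7321i, 1.0000+1.7321i]
Zero-padded 8-point DFT provides frequency interpolation.

DFT_8([x, 0, ...]) = [7, 5.1213-3.1213i, 2-3i, 0.8787-1.1213i, 1, 0.8787+1.1213i, 2+3i, 5.1213+3.1213i]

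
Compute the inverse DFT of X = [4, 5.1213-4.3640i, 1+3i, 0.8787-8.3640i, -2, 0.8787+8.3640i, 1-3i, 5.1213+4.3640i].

x[n] = (1/8) Σ(k=0 to 7) X[k] · e^(2πikn/8)

Computing each x[n]:
x[0] = 2
x[1] = 3
x[2] = -1
x[3] = 3
x[4] = -1
x[5] = -3
x[6] = 1
x[7] = 0

x = [2, 3, -1, 3, -1, -3, 1, 0]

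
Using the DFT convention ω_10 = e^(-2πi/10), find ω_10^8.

ω_10^8 = e^(-2πi·8/10)
= cos(-2π·8/10) + i·sin(-2π·8/10)
= cos(-16π/10) + i·sin(-16π/10)

ω_10^8 = cos(-16π/10) + i·sin(-16π/10) = 0.3090+0.9511i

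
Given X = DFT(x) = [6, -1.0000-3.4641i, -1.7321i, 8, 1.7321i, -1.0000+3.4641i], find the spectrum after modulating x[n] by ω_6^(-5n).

Modulation property: DFT(ω_6^(-5n)·x[n]) = X[(k-5) mod 6], so circularly shift X by 5 positions.

X[k-5] = [-1.0000-3.4641i, -1.7321i, 8, 1.7321i, -1.0000+3.4641i, 6]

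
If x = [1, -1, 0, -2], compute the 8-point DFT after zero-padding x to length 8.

Original 4-point DFT: [-2, 1-1i, 4, 1+1i]
Zero-padded 8-point DFT provides frequency interpolation.

DFT_8([x, 0, ...]) = [-2, 1.7071+2.1213i, 1-1i, 0.2929+2.1213i, 4, 0.2929-2.1213i, 1+1i, 1.7071-2.1213i]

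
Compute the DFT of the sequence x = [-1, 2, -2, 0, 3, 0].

X[k] = Σ(n=0 to 5) x[n] · ω_6^(nk)
where ω_6 = e^(-2πi/6)

Computing each X[k]:
X[0] = 2
X[1] = -0.5000+2.5981i
X[2] = -2.5000-6.0622i
X[3] = -2
X[4] = -2.5000+6.0622i
X[5] = -0.5000-2.5981i

X = [2, -0.5000+2.5981i, -2.5000-6.0622i, -2, -2.5000+6.0622i, -0.5000-2.5981i]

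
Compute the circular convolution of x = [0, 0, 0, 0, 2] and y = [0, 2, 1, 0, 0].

(x ⊛ y)[n] = Σ(m=0 to 4) x[m] · y[(n-m) mod 5]

Computing each output sample:
(x ⊛ y)[0] = 4
(x ⊛ y)[1] = 2
(x ⊛ y)[2] = 0
(x ⊛ y)[3] = 0
(x ⊛ y)[4] = 0

x ⊛ y = [4, 2, 0, 0, 0]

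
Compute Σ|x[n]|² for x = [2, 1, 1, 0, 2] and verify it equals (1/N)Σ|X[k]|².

Time domain:
Σ|x[n]|² = |2|² + |1|² + |1|² + |0|² + |2|² = 10.0000

Frequency domain:
(1/5)Σ|X[k]|² = (1/5)(|6|² + |2.1180+0.3633i|² + |-0.1180+1.5388i|² + |-0.1180-1.5388i|² + |2.1180-0.3633i|²) = (1/5)·50.0000 = 10.0000

Both sides agree, confirming Parseval's theorem.

Σ|x[n]|² = (1/N)Σ|X[k]|² = 10.0000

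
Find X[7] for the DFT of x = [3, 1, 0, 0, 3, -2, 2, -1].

X[7] = Σ(n=0 to 7) x[n] · ω_8^(7n) where ω_8 = e^(-2πi/8)
= (3)·ω_8^0 + (1)·ω_8^7 + (0)·ω_8^14 + (0)·ω_8^21 + (3)·ω_8^28 + (-2)·ω_8^35 + (2)·ω_8^42 + (-1)·ω_8^49

X[7] = 1.4142+0.8284i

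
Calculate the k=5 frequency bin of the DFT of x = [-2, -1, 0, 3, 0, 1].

X[5] = Σ(n=0 to 5) x[n] · ω_6^(5n) where ω_6 = e^(-2πi/6)
= (-2)·ω_6^0 + (-1)·ω_6^5 + (0)·ω_6^10 + (3)·ω_6^15 + (0)·ω_6^20 + (1)·ω_6^25

X[5] = -5.0000-1.7321i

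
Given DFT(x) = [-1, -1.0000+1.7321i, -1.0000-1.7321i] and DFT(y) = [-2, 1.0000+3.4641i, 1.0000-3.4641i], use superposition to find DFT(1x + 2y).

By linearity: DFT(1x + 2y) = 1·DFT(x) + 2·DFT(y)
= 1·[-1, -1.0000+1.7321i, -1.0000-1.7321i] + 2·[-2, 1.0000+3.4641i, 1.0000-3.4641i]

Computing element-wise:
Z[0] = 1·(-1) + 2·(-2) = -5
Z[1] = 1·(-1.0000+1.7321i) + 2·(1.0000+3.4641i) = 1.0000+8.6603i
Z[2] = 1·(-1.0000-1.7321i) + 2·(1.0000-3.4641i) = 1.0000-8.6603i

DFT(1x + 2y) = 1·X + 2·Y = [-5, 1.0000+8.6603i, 1.0000-8.6603i]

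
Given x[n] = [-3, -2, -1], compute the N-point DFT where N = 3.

X[k] = Σ(n=0 to 2) x[n] · ω_3^(nk)
where ω_3 = e^(-2πi/3)

Computing each X[k]:
X[0] = -6
X[1] = -1.5000+0.8660i
X[2] = -1.5000-0.8660i

X = [-6, -1.5000+0.8660i, -1.5000-0.8660i]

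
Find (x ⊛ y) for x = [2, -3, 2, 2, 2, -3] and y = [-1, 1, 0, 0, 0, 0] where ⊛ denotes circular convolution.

(x ⊛ y)[n] = Σ(m=0 to 5) x[m] · y[(n-m) mod 6]

Computing each output sample:
(x ⊛ y)[0] = -5
(x ⊛ y)[1] = 5
(x ⊛ y)[2] = -5
(x ⊛ y)[3] = 0
(x ⊛ y)[4] = 0
(x ⊛ y)[5] = 5

x ⊛ y = [-5, 5, -5, 0, 0, 5]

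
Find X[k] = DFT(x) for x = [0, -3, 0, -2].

X[k] = Σ(n=0 to 3) x[n] · ω_4^(nk)
where ω_4 = e^(-2πi/4)

Computing each X[k]:
X[0] = -5
X[1] = 1i
X[2] = 5
X[3] = -1i

X = [-5, 1i, 5, -1i]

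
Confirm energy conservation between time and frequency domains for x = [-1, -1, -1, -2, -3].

Time domain:
Σ|x[n]|² = |-1|² + |-1|² + |-1|² + |-2|² + |-3|² = 16.0000

Frequency domain:
(1/5)Σ|X[k]|² = (1/5)(|-8|² + |0.1910-2.4899i|² + |1.3090-0.2245i|² + |1.3090+0.2245i|² + |0.1910+2.4899i|²) = (1/5)·80.0000 = 16.0000

Both sides agree, confirming Parseval's theorem.

Σ|x[n]|² = (1/N)Σ|X[k]|² = 16.0000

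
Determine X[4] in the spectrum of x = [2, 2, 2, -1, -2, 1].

X[4] = Σ(n=0 to 5) x[n] · ω_6^(4n) where ω_6 = e^(-2πi/6)
= (2)·ω_6^0 + (2)·ω_6^4 + (2)·ω_6^8 + (-1)·ω_6^12 + (-2)·ω_6^16 + (1)·ω_6^20

X[4] = -0.5000-2.5981i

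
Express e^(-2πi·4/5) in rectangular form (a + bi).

ω_5^4 = e^(-2πi·4/5)
= cos(-2π·4/5) + i·sin(-2π·4/5)
= cos(-8π/5) + i·sin(-8π/5)

ω_5^4 = cos(-8π/5) + i·sin(-8π/5) = 0.3090+0.9511i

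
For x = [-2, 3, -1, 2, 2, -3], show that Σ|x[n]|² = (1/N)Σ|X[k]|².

Time domain:
Σ|x[n]|² = |-2|² + |3|² + |-1|² + |2|² + |2|² + |-3|² = 31.0000

Frequency domain:
(1/6)Σ|X[k]|² = (1/6)(|1|² + |-4.5000-2.5981i|² + |-0.5000-7.7942i|² + |-3|² + |-0.5000+7.7942i|² + |-4.5000+2.5981i|²) = (1/6)·186.0000 = 31.0000

Both sides agree, confirming Parseval's theorem.

Σ|x[n]|² = (1/N)Σ|X[k]|² = 31.0000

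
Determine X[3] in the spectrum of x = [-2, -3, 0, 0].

X[3] = Σ(n=0 to 3) x[n] · ω_4^(3n) where ω_4 = e^(-2πi/4)
= (-2)·ω_4^0 + (-3)·ω_4^3 + (0)·ω_4^6 + (0)·ω_4^9

X[3] = -2-3i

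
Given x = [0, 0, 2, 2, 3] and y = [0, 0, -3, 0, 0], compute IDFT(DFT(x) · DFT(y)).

(x ⊛ y)[n] = Σ(m=0 to 4) x[m] · y[(n-m) mod 5]

Computing each output sample:
(x ⊛ y)[0] = -6
(x ⊛ y)[1] = -9
(x ⊛ y)[2] = 0
(x ⊛ y)[3] = 0
(x ⊛ y)[4] = -6

x ⊛ y = [-6, -9, 0, 0, -6]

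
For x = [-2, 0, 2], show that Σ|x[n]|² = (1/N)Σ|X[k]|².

Time domain:
Σ|x[n]|² = |-2|² + |0|² + |2|² = 8.0000

Frequency domain:
(1/3)Σ|X[k]|² = (1/3)(|0|² + |-3.0000+1.7321i|² + |-3.0000-1.7321i|²) = (1/3)·24.0000 = 8.0000

Both sides agree, confirming Parseval's theorem.

Σ|x[n]|² = (1/N)Σ|X[k]|² = 8.0000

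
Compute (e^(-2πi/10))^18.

Since ω_10^10 = 1, powers reduce modulo 10.
18 mod 10 = 8
So ω_10^18 = ω_10^8 = e^(-2πi·8/10)

ω_10^18 = ω_10^8 = 0.3090+0.9511i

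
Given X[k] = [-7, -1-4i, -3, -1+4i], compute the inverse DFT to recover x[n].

x[n] = (1/4) Σ(k=0 to 3) X[k] · e^(2πikn/4)

Computing each x[n]:
x[0] = -3
x[1] = 1
x[2] = -2
x[3] = -3

x = [-3, 1, -2, -3]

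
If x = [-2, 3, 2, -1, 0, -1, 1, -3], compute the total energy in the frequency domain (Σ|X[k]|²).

Parseval: Σ|x[n]|² = (1/N)Σ|X[k]|², so Σ|X[k]|² = N·Σ|x[n]|² = 8·29.0000

Σ|X[k]|² = N·Σ|x[n]|² = 8·29.0000 = 232.0000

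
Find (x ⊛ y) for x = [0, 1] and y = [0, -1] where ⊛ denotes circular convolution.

(x ⊛ y)[n] = Σ(m=0 to 1) x[m] · y[(n-m) mod 2]

Computing each output sample:
(x ⊛ y)[0] = -1
(x ⊛ y)[1] = 0

x ⊛ y = [-1, 0]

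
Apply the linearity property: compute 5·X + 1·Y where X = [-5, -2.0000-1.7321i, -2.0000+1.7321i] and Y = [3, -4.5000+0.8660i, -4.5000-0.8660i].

By linearity: DFT(5x + 1y) = 5·DFT(x) + 1·DFT(y)
= 5·[-5, -2.0000-1.7321i, -2.0000+1.7321i] + 1·[3, -4.5000+0.8660i, -4.5000-0.8660i]

Computing element-wise:
Z[0] = 5·(-5) + 1·(3) = -22
Z[1] = 5·(-2.0000-1.7321i) + 1·(-4.5000+0.8660i) = -14.5000-7.7945i
Z[2] = 5·(-2.0000+1.7321i) + 1·(-4.5000-0.8660i) = -14.5000+7.7945i

DFT(5x + 1y) = 5·X + 1·Y = [-22, -14.5000-7.7945i, -14.5000+7.7945i]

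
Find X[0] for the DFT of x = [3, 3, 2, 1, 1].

X[0] = Σ(n=0 to 4) x[n] · ω_5^0 = Σ x[n]
= (3) + (3) + (2) + (1) + (1)

X[0] = 10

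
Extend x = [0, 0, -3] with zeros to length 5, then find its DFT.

Original 3-point DFT: [-3, 1.5000-2.5981i, 1.5000+2.5981i]
Zero-padded 5-point DFT provides frequency interpolation.

DFT_5([x, 0, ...]) = [-3, 2.4271+1.7634i, -0.9271-2.8532i, -0.9271+2.8532i, 2.4271-1.7634i]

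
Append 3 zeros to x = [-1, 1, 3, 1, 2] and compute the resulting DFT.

Original 5-point DFT: [6, -3.3090-0.2245i, -2.1910+2.4899i, -2.1910-2.4899i, -3.3090+0.2245i]
Zero-padded 8-point DFT provides frequency interpolation.

DFT_8([x, 0, ...]) = [6, -3.0000-4.4142i, -2, -3.0000+1.5858i, 2, -3.0000-1.5858i, -2, -3.0000+4.4142i]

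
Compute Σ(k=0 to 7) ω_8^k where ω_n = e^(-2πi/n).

Sum of all nth roots of unity equals 0 for n > 1 (geometric series with r ≠ 1).

0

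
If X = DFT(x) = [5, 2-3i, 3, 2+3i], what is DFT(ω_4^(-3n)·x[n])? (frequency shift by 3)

Modulation property: DFT(ω_4^(-3n)·x[n]) = X[(k-3) mod 4], so circularly shift X by 3 positions.

X[k-3] = [2-3i, 3, 2+3i, 5]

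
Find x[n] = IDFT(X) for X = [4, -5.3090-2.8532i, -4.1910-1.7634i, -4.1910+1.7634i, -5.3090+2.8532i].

x[n] = (1/5) Σ(k=0 to 4) X[k] · e^(2πikn/5)

Computing each x[n]:
x[0] = -3
x[1] = 3
x[2] = 2
x[3] = 2
x[4] = 0

x = [-3, 3, 2, 2, 0]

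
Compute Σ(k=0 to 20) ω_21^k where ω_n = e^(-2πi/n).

Sum of all nth roots of unity equals 0 for n > 1 (geometric series with r ≠ 1).

0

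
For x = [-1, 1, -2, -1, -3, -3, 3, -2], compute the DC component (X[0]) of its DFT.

X[0] = Σ(n=0 to 7) x[n] · ω_8^0 = Σ x[n]
= (-1) + (1) + (-2) + (-1) + (-3) + (-3) + (3) + (-2)

X[0] = -8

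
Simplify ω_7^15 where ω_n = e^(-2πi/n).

Since ω_7^7 = 1, powers reduce modulo 7.
15 mod 7 = 1
So ω_7^15 = ω_7^1 = e^(-2πi·1/7)

ω_7^15 = ω_7^1 = 0.6235-0.7818i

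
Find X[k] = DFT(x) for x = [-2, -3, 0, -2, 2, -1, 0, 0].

X[k] = Σ(n=0 to 7) x[n] · ω_8^(nk)
where ω_8 = e^(-2πi/8)

Computing each X[k]:
X[0] = -6
X[1] = -4.0000+2.8284i
X[2] = 2i
X[3] = -4.0000+2.8284i
X[4] = 6
X[5] = -4.0000-2.8284i
X[6] = -2i
X[7] = -4.0000-2.8284i

X = [-6, -4.0000+2.8284i, 2i, -4.0000+2.8284i, 6, -4.0000-2.8284i, -2i, -4.0000-2.8284i]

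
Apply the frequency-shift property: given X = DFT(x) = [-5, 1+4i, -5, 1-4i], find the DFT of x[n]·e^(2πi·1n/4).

Modulation property: DFT(ω_4^(-1n)·x[n]) = X[(k-1) mod 4], so circularly shift X by 1 positions.

X[k-1] = [1-4i, -5, 1+4i, -5]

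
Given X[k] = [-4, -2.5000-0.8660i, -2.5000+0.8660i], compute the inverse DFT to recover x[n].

x[n] = (1/3) Σ(k=0 to 2) X[k] · e^(2πikn/3)

Computing each x[n]:
x[0] = -3
x[1] = 0
x[2] = -1

x = [-3, 0, -1]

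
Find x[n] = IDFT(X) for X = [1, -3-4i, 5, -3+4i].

x[n] = (1/4) Σ(k=0 to 3) X[k] · e^(2πikn/4)

Computing each x[n]:
x[0] = 0
x[1] = 1
x[2] = 3
x[3] = -3

x = [0, 1, 3, -3]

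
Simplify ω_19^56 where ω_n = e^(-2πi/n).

Since ω_19^19 = 1, powers reduce modulo 19.
56 mod 19 = 18
So ω_19^56 = ω_19^18 = e^(-2πi·18/19)

ω_19^56 = ω_19^18 = 0.9458+0.3247i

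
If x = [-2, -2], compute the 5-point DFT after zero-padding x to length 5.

Original 2-point DFT: [-4, 0]
Zero-padded 5-point DFT provides frequency interpolation.

DFT_5([x, 0, ...]) = [-4, -2.6180+1.9021i, -0.3820+1.1756i, -0.3820-1.1756i, -2.6180-1.9021i]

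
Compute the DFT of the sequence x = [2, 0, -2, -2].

X[k] = Σ(n=0 to 3) x[n] · ω_4^(nk)
where ω_4 = e^(-2πi/4)

Computing each X[k]:
X[0] = -2
X[1] = 4-2i
X[2] = 2
X[3] = 4+2i

X = [-2, 4-2i, 2, 4+2i]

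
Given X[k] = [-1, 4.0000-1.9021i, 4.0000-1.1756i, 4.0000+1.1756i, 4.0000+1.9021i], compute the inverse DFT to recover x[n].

x[n] = (1/5) Σ(k=0 to 4) X[k] · e^(2πikn/5)

Computing each x[n]:
x[0] = 3
x[1] = 0
x[2] = -1
x[3] = -1
x[4] = -2

x = [3, 0, -1, -1, -2]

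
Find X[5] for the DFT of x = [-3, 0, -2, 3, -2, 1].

X[5] = Σ(n=0 to 5) x[n] · ω_6^(5n) where ω_6 = e^(-2πi/6)
= (-3)·ω_6^0 + (0)·ω_6^5 + (-2)·ω_6^10 + (3)·ω_6^15 + (-2)·ω_6^20 + (1)·ω_6^25

X[5] = -3.5000-0.8660i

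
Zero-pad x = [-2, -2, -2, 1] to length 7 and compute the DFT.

Original 4-point DFT: [-5, 3i, -3, -3i]
Zero-padded 7-point DFT provides frequency interpolation.

DFT_7([x, 0, ...]) = [-5, -3.7029+3.0796i, 0.8705+1.8639i, -1.6676-1.6708i, -1.6676+1.6708i, 0.8705-1.8639i, -3.7029-3.0796i]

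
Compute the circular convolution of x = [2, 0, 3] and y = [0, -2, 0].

(x ⊛ y)[n] = Σ(m=0 to 2) x[m] · y[(n-m) mod 3]

Computing each output sample:
(x ⊛ y)[0] = -6
(x ⊛ y)[1] = -4
(x ⊛ y)[2] = 0

x ⊛ y = [-6, -4, 0]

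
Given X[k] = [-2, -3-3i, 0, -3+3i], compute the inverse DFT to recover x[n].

x[n] = (1/4) Σ(k=0 to 3) X[k] · e^(2πikn/4)

Computing each x[n]:
x[0] = -2
x[1] = 1
x[2] = 1
x[3] = -2

x = [-2, 1, 1, -2]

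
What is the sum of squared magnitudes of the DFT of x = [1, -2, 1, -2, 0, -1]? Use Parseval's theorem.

Parseval: Σ|x[n]|² = (1/N)Σ|X[k]|², so Σ|X[k]|² = N·Σ|x[n]|² = 6·11.0000

Σ|X[k]|² = N·Σ|x[n]|² = 6·11.0000 = 66.0000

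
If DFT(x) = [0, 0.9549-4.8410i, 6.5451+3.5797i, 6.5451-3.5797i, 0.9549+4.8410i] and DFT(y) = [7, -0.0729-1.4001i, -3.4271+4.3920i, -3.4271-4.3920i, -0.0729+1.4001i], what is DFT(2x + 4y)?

By linearity: DFT(2x + 4y) = 2·DFT(x) + 4·DFT(y)
= 2·[0, 0.9549-4.8410i, 6.5451+3.5797i, 6.5451-3.5797i, 0.9549+4.8410i] + 4·[7, -0.0729-1.4001i, -3.4271+4.3920i, -3.4271-4.3920i, -0.0729+1.4001i]

Computing element-wise:
Z[0] = 2·(0) + 4·(7) = 28
Z[1] = 2·(0.9549-4.8410i) + 4·(-0.0729-1.4001i) = 1.6182-15.2824i
Z[2] = 2·(6.5451+3.5797i) + 4·(-3.4271+4.3920i) = -0.6182+24.7274i
Z[3] = 2·(6.5451-3.5797i) + 4·(-3.4271-4.3920i) = -0.6182-24.7274i
Z[4] = 2·(0.9549+4.8410i) + 4·(-0.0729+1.4001i) = 1.6182+15.2824i

DFT(2x + 4y) = 2·X + 4·Y = [28, 1.6182-15.2824i, -0.6182+24.7274i, -0.6182-24.7274i, 1.6182+15.2824i]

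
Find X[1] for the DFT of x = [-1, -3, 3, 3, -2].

X[1] = Σ(n=0 to 4) x[n] · ω_5^(1n) where ω_5 = e^(-2πi/5)
= (-1)·ω_5^0 + (-3)·ω_5^1 + (3)·ω_5^2 + (3)·ω_5^3 + (-2)·ω_5^4

X[1] = -7.3992+0.9511i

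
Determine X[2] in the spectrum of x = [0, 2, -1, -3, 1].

X[2] = Σ(n=0 to 4) x[n] · ω_5^(2n) where ω_5 = e^(-2πi/5)
= (0)·ω_5^0 + (2)·ω_5^2 + (-1)·ω_5^4 + (-3)·ω_5^6 + (1)·ω_5^8

X[2] = -3.6631+1.3143i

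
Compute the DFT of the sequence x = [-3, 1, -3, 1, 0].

X[k] = Σ(n=0 to 4) x[n] · ω_5^(nk)
where ω_5 = e^(-2πi/5)

Computing each X[k]:
X[0] = -4
X[1] = -1.0729+1.4001i
X[2] = -4.4271-4.3920i
X[3] = -4.4271+4.3920i
X[4] = -1.0729-1.4001i

X = [-4, -1.0729+1.4001i, -4.4271-4.3920i, -4.4271+4.3920i, -1.0729-1.4001i]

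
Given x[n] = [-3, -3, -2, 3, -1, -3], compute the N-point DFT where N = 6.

X[k] = Σ(n=0 to 5) x[n] · ω_6^(nk)
where ω_6 = e^(-2πi/6)

Computing each X[k]:
X[0] = -9
X[1] = -7.5000+0.8660i
X[2] = 4.5000-0.8660i
X[3] = -3
X[4] = 4.5000+0.8660i
X[5] = -7.5000-0.8660i

X = [-9, -7.5000+0.8660i, 4.5000-0.8660i, -3, 4.5000+0.8660i, -7.5000-0.8660i]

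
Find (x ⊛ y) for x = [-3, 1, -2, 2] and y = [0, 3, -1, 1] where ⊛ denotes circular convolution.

(x ⊛ y)[n] = Σ(m=0 to 3) x[m] · y[(n-m) mod 4]

Computing each output sample:
(x ⊛ y)[0] = 9
(x ⊛ y)[1] = -13
(x ⊛ y)[2] = 8
(x ⊛ y)[3] = -10

x ⊛ y = [9, -13, 8, -10]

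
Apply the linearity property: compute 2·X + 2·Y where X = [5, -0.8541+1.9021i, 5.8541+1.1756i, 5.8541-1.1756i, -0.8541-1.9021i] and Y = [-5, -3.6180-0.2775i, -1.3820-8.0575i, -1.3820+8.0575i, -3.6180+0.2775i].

By linearity: DFT(2x + 2y) = 2·DFT(x) + 2·DFT(y)
= 2·[5, -0.8541+1.9021i, 5.8541+1.1756i, 5.8541-1.1756i, -0.8541-1.9021i] + 2·[-5, -3.6180-0.2775i, -1.3820-8.0575i, -1.3820+8.0575i, -3.6180+0.2775i]

Computing element-wise:
Z[0] = 2·(5) + 2·(-5) = 0
Z[1] = 2·(-0.8541+1.9021i) + 2·(-3.6180-0.2775i) = -8.9442+3.2492i
Z[2] = 2·(5.8541+1.1756i) + 2·(-1.3820-8.0575i) = 8.9442-13.7638i
Z[3] = 2·(5.8541-1.1756i) + 2·(-1.3820+8.0575i) = 8.9442+13.7638i
Z[4] = 2·(-0.8541-1.9021i) + 2·(-3.6180+0.2775i) = -8.9442-3.2492i

DFT(2x + 2y) = 2·X + 2·Y = [0, -8.9442+3.2492i, 8.9442-13.7638i, 8.9442+13.7638i, -8.9442-3.2492i]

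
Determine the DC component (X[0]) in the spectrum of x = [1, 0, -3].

X[0] = Σ(n=0 to 2) x[n] · ω_3^0 = Σ x[n]
= (1) + (0) + (-3)

X[0] = -2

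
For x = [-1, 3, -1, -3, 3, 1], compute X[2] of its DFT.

X[2] = Σ(n=0 to 5) x[n] · ω_6^(2n) where ω_6 = e^(-2πi/6)
= (-1)·ω_6^0 + (3)·ω_6^2 + (-1)·ω_6^4 + (-3)·ω_6^6 + (3)·ω_6^8 + (1)·ω_6^10

X[2] = -7.0000-5.1962i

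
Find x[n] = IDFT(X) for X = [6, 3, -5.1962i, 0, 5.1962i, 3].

x[n] = (1/6) Σ(k=0 to 5) X[k] · e^(2πikn/6)

Computing each x[n]:
x[0] = 2
x[1] = 3
x[2] = -1
x[3] = 0
x[4] = 2
x[5] = 0

x = [2, 3, -1, 0, 2, 0]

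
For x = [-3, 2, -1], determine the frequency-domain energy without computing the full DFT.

Parseval: Σ|x[n]|² = (1/N)Σ|X[k]|², so Σ|X[k]|² = N·Σ|x[n]|² = 3·14.0000

Σ|X[k]|² = N·Σ|x[n]|² = 3·14.0000 = 42.0000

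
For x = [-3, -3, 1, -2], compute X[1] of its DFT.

X[1] = Σ(n=0 to 3) x[n] · ω_4^(1n) where ω_4 = e^(-2πi/4)
= (-3)·ω_4^0 + (-3)·ω_4^1 + (1)·ω_4^2 + (-2)·ω_4^3

X[1] = -4+1i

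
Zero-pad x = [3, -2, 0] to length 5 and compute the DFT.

Original 3-point DFT: [1, 4.0000+1.7321i, 4.0000-1.7321i]
Zero-padded 5-point DFT provides frequency interpolation.

DFT_5([x, 0, ...]) = [1, 2.3820+1.9021i, 4.6180+1.1756i, 4.6180-1.1756i, 2.3820-1.9021i]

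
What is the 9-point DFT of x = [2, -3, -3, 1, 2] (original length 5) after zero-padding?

Original 5-point DFT: [-1, 3.3090+7.1064i, 2.1910-0.8653i, 2.1910+0.8653i, 3.3090-7.1064i]
Zero-padded 9-point DFT provides frequency interpolation.

DFT_9([x, 0, ...]) = [-1, -3.1985+3.3327i, 5.3302+6.1321i, 5.0000-1.7321i, 2.3682+0.2013i, 2.3682-0.2013i, 5.0000+1.7321i, 5.3302-6.1321i, -3.1985-3.3327i]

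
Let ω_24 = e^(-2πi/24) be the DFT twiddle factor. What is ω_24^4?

ω_24^4 = e^(-2πi·4/24)
= cos(-2π·4/24) + i·sin(-2π·4/24)
= cos(-8π/24) + i·sin(-8π/24)

ω_24^4 = cos(-8π/24) + i·sin(-8π/24) = 0.5000-0.8660i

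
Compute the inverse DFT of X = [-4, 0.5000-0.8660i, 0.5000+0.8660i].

x[n] = (1/3) Σ(k=0 to 2) X[k] · e^(2πikn/3)

Computing each x[n]:
x[0] = -1
x[1] = -1
x[2] = -2

x = [-1, -1, -2]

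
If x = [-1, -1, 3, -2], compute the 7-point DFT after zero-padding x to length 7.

Original 4-point DFT: [-1, -4-1i, 5, -4+1i]
Zero-padded 7-point DFT provides frequency interpolation.

DFT_7([x, 0, ...]) = [-1, -0.4891-1.2752i, -4.7274+0.7129i, 2.2165+4.7292i, 2.2165-4.7292i, -4.7274-0.7129i, -0.4891+1.2752i]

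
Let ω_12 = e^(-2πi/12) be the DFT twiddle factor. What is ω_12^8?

ω_12^8 = e^(-2πi·8/12)
= cos(-2π·8/12) + i·sin(-2π·8/12)
= cos(-16π/12) + i·sin(-16π/12)

ω_12^8 = cos(-16π/12) + i·sin(-16π/12) = -0.5000+0.8660i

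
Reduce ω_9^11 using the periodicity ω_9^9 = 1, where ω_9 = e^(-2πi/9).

Since ω_9^9 = 1, powers reduce modulo 9.
11 mod 9 = 2
So ω_9^11 = ω_9^2 = e^(-2πi·2/9)

ω_9^11 = ω_9^2 = 0.1736-0.9848i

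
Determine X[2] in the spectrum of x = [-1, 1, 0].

X[2] = Σ(n=0 to 2) x[n] · ω_3^(2n) where ω_3 = e^(-2πi/3)
= (-1)·ω_3^0 + (1)·ω_3^2 + (0)·ω_3^4

X[2] = -1.5000+0.8660i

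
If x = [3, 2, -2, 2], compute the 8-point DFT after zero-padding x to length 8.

Original 4-point DFT: [5, 5, -3, 5]
Zero-padded 8-point DFT provides frequency interpolation.

DFT_8([x, 0, ...]) = [5, 3.0000-0.8284i, 5, 3.0000-4.8284i, -3, 3.0000+4.8284i, 5, 3.0000+0.8284i]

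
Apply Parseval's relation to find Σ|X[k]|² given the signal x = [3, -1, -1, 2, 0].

Parseval: Σ|x[n]|² = (1/N)Σ|X[k]|², so Σ|X[k]|² = N·Σ|x[n]|² = 5·15.0000

Σ|X[k]|² = N·Σ|x[n]|² = 5·15.0000 = 75.0000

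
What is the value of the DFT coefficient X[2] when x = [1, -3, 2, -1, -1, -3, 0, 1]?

X[2] = Σ(n=0 to 7) x[n] · ω_8^(2n) where ω_8 = e^(-2πi/8)
= (1)·ω_8^0 + (-3)·ω_8^2 + (2)·ω_8^4 + (-1)·ω_8^6 + (-1)·ω_8^8 + (-3)·ω_8^10 + (0)·ω_8^12 + (1)·ω_8^14

X[2] = -2+6i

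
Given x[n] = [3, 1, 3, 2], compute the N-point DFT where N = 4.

X[k] = Σ(n=0 to 3) x[n] · ω_4^(nk)
where ω_4 = e^(-2πi/4)

Computing each X[k]:
X[0] = 9
X[1] = 1i
X[2] = 3
X[3] = -1i

X = [9, 1i, 3, -1i]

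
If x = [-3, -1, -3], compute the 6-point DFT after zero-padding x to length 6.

Original 3-point DFT: [-7, -1.0000-1.7321i, -1.0000+1.7321i]
Zero-padded 6-point DFT provides frequency interpolation.

DFT_6([x, 0, ...]) = [-7, -2.0000+3.4641i, -1.0000-1.7321i, -5, -1.0000+1.7321i, -2.0000-3.4641i]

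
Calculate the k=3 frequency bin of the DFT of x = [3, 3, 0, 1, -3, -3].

X[3] = Σ(n=0 to 5) x[n] · ω_6^(3n) where ω_6 = e^(-2πi/6)
= (3)·ω_6^0 + (3)·ω_6^3 + (0)·ω_6^6 + (1)·ω_6^9 + (-3)·ω_6^12 + (-3)·ω_6^15

X[3] = -1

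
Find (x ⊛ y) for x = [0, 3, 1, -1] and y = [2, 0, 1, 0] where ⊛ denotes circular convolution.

(x ⊛ y)[n] = Σ(m=0 to 3) x[m] · y[(n-m) mod 4]

Computing each output sample:
(x ⊛ y)[0] = 1
(x ⊛ y)[1] = 5
(x ⊛ y)[2] = 2
(x ⊛ y)[3] = 1

x ⊛ y = [1, 5, 2, 1]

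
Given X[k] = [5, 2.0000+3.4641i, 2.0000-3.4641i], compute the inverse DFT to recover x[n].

x[n] = (1/3) Σ(k=0 to 2) X[k] · e^(2πikn/3)

Computing each x[n]:
x[0] = 3
x[1] = -1
x[2] = 3

x = [3, -1, 3]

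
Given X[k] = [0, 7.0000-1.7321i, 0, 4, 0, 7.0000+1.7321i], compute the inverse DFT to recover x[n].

x[n] = (1/6) Σ(k=0 to 5) X[k] · e^(2πikn/6)

Computing each x[n]:
x[0] = 3
x[1] = 1
x[2] = 0
x[3] = -3
x[4] = -1
x[5] = 0

x = [3, 1, 0, -3, -1, 0]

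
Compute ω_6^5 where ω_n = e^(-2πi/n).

ω_6^5 = e^(-2πi·5/6)
= cos(-2π·5/6) + i·sin(-2π·5/6)
= cos(-10π/6) + i·sin(-10π/6)

ω_6^5 = cos(-10π/6) + i·sin(-10π/6) = 0.5000+0.8660i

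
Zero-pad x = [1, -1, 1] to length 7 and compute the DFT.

Original 3-point DFT: [1, 1.0000+1.7321i, 1.0000-1.7321i]
Zero-padded 7-point DFT provides frequency interpolation.

DFT_7([x, 0, ...]) = [1, 0.1540-0.1931i, 0.3216+1.4088i, 2.5245+1.2157i, 2.5245-1.2157i, 0.3216-1.4088i, 0.1540+0.1931i]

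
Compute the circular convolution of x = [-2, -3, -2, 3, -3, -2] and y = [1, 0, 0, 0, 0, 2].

(x ⊛ y)[n] = Σ(m=0 to 5) x[m] · y[(n-m) mod 6]

Computing each output sample:
(x ⊛ y)[0] = -8
(x ⊛ y)[1] = -7
(x ⊛ y)[2] = 4
(x ⊛ y)[3] = -3
(x ⊛ y)[4] = -7
(x ⊛ y)[5] = -6

x ⊛ y = [-8, -7, 4, -3, -7, -6]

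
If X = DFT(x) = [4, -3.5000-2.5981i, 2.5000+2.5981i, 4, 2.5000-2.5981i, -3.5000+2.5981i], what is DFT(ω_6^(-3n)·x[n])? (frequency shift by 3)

Modulation property: DFT(ω_6^(-3n)·x[n]) = X[(k-3) mod 6], so circularly shift X by 3 positions.

X[k-3] = [4, 2.5000-2.5981i, -3.5000+2.5981i, 4, -3.5000-2.5981i, 2.5000+2.5981i]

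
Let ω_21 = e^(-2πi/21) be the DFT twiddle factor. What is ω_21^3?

ω_21^3 = e^(-2πi·3/21)
= cos(-2π·3/21) + i·sin(-2π·3/21)
= cos(-6π/21) + i·sin(-6π/21)

ω_21^3 = cos(-6π/21) + i·sin(-6π/21) = 0.6235-0.7818i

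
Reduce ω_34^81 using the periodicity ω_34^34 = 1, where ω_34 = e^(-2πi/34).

Since ω_34^34 = 1, powers reduce modulo 34.
81 mod 34 = 13
So ω_34^81 = ω_34^13 = e^(-2πi·13/34)

ω_34^81 = ω_34^13 = -0.7390-0.6737i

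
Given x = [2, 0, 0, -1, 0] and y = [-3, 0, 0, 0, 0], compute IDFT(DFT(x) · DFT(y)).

(x ⊛ y)[n] = Σ(m=0 to 4) x[m] · y[(n-m) mod 5]

Computing each output sample:
(x ⊛ y)[0] = -6
(x ⊛ y)[1] = 0
(x ⊛ y)[2] = 0
(x ⊛ y)[3] = 3
(x ⊛ y)[4] = 0

x ⊛ y = [-6, 0, 0, 3, 0]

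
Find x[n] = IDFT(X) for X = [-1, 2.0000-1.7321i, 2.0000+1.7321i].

x[n] = (1/3) Σ(k=0 to 2) X[k] · e^(2πikn/3)

Computing each x[n]:
x[0] = 1
x[1] = 0
x[2] = -2

x = [1, 0, -2]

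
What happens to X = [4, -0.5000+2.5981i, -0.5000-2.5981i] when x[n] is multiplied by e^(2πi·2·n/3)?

Modulation property: DFT(ω_3^(-2n)·x[n]) = X[(k-2) mod 3], so circularly shift X by 2 positions.

X[k-2] = [-0.5000+2.5981i, -0.5000-2.5981i, 4]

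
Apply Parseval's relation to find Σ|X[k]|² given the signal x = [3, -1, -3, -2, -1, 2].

Parseval: Σ|x[n]|² = (1/N)Σ|X[k]|², so Σ|X[k]|² = N·Σ|x[n]|² = 6·28.0000

Σ|X[k]|² = N·Σ|x[n]|² = 6·28.0000 = 168.0000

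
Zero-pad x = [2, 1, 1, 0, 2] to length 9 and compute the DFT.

Original 5-point DFT: [6, 2.1180+0.3633i, -0.1180+1.5388i, -0.1180-1.5388i, 2.1180-0.3633i]
Zero-padded 9-point DFT provides frequency interpolation.

DFT_9([x, 0, ...]) = [6, 1.0603-2.3116i, 2.7660-0.0413i, -1.7321i, 2.1736+2.2704i, 2.1736-2.2704i, 1.7321i, 2.7660+0.0413i, 1.0603+2.3116i]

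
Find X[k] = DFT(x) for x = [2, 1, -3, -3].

X[k] = Σ(n=0 to 3) x[n] · ω_4^(nk)
where ω_4 = e^(-2πi/4)

Computing each X[k]:
X[0] = -3
X[1] = 5-4i
X[2] = 1
X[3] = 5+4i

X = [-3, 5-4i, 1, 5+4i]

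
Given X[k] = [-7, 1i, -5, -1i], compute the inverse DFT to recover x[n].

x[n] = (1/4) Σ(k=0 to 3) X[k] · e^(2πikn/4)

Computing each x[n]:
x[0] = -3
x[1] = -1
x[2] = -3
x[3] = 0

x = [-3, -1, -3, 0]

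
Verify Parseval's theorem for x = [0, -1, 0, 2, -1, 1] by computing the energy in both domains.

Time domain:
Σ|x[n]|² = |0|² + |-1|² + |0|² + |2|² + |-1|² + |1|² = 7.0000

Frequency domain:
(1/6)Σ|X[k]|² = (1/6)(|1|² + |-1.5000+0.8660i|² + |2.5000+2.5981i|² + |-3|² + |2.5000-2.5981i|² + |-1.5000-0.8660i|²) = (1/6)·42.0000 = 7.0000

Both sides agree, confirming Parseval's theorem.

Σ|x[n]|² = (1/N)Σ|X[k]|² = 7.0000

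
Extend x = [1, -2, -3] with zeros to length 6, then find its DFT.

Original 3-point DFT: [-4, 3.5000-0.8660i, 3.5000+0.8660i]
Zero-padded 6-point DFT provides frequency interpolation.

DFT_6([x, 0, ...]) = [-4, 1.5000+4.3301i, 3.5000-0.8660i, 0, 3.5000+0.8660i, 1.5000-4.3301i]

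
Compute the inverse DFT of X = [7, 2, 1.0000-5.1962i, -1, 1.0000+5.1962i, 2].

x[n] = (1/6) Σ(k=0 to 5) X[k] · e^(2πikn/6)

Computing each x[n]:
x[0] = 2
x[1] = 3
x[2] = -1
x[3] = 1
x[4] = 2
x[5] = 0

x = [2, 3, -1, 1, 2, 0]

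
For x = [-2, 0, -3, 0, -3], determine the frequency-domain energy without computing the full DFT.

Parseval: Σ|x[n]|² = (1/N)Σ|X[k]|², so Σ|X[k]|² = N·Σ|x[n]|² = 5·22.0000

Σ|X[k]|² = N·Σ|x[n]|² = 5·22.0000 = 110.0000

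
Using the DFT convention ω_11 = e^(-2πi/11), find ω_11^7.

ω_11^7 = e^(-2πi·7/11)
= cos(-2π·7/11) + i·sin(-2π·7/11)
= cos(-14π/11) + i·sin(-14π/11)

ω_11^7 = cos(-14π/11) + i·sin(-14π/11) = -0.6549+0.7557i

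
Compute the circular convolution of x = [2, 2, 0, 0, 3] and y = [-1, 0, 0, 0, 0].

(x ⊛ y)[n] = Σ(m=0 to 4) x[m] · y[(n-m) mod 5]

Computing each output sample:
(x ⊛ y)[0] = -2
(x ⊛ y)[1] = -2
(x ⊛ y)[2] = 0
(x ⊛ y)[3] = 0
(x ⊛ y)[4] = -3

x ⊛ y = [-2, -2, 0, 0, -3]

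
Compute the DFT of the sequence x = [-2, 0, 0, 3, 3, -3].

X[k] = Σ(n=0 to 5) x[n] · ω_6^(nk)
where ω_6 = e^(-2πi/6)

Computing each X[k]:
X[0] = 1
X[1] = -8
X[2] = 1.0000-5.1962i
X[3] = 1
X[4] = 1.0000+5.1962i
X[5] = -8

X = [1, -8, 1.0000-5.1962i, 1, 1.0000+5.1962i, -8]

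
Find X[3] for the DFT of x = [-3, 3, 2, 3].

X[3] = Σ(n=0 to 3) x[n] · ω_4^(3n) where ω_4 = e^(-2πi/4)
= (-3)·ω_4^0 + (3)·ω_4^3 + (2)·ω_4^6 + (3)·ω_4^9

X[3] = -5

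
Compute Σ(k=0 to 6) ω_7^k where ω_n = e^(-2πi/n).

Sum of all nth roots of unity equals 0 for n > 1 (geometric series with r ≠ 1).

0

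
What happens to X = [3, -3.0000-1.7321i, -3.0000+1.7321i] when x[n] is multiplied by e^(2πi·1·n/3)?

Modulation property: DFT(ω_3^(-1n)·x[n]) = X[(k-1) mod 3], so circularly shift X by 1 positions.

X[k-1] = [-3.0000+1.7321i, 3, -3.0000-1.7321i]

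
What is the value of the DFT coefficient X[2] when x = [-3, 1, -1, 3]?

X[2] = Σ(n=0 to 3) x[n] · ω_4^(2n) where ω_4 = e^(-2πi/4)
= (-3)·ω_4^0 + (1)·ω_4^2 + (-1)·ω_4^4 + (3)·ω_4^6

X[2] = -8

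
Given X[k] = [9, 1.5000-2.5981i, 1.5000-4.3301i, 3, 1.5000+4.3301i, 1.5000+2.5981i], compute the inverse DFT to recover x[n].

x[n] = (1/6) Σ(k=0 to 5) X[k] · e^(2πikn/6)

Computing each x[n]:
x[0] = 3
x[1] = 3
x[2] = 1
x[3] = 1
x[4] = 2
x[5] = -1

x = [3, 3, 1, 1, 2, -1]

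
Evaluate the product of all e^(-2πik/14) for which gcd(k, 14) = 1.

The primitive 14th roots of unity are ω_14^k for k coprime to 14: k ∈ {1, 3, 5, 9, 11, 13}
Their product equals the constant term of the cyclotomic polynomial Φ_14(x) up to sign.
For n ≥ 3, the product of all primitive nth roots of unity is 1. (For n=1 it is 1; for n=2 it is -1.)

1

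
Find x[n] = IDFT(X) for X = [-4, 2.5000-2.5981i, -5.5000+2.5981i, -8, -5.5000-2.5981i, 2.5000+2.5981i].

x[n] = (1/6) Σ(k=0 to 5) X[k] · e^(2πikn/6)

Computing each x[n]:
x[0] = -3
x[1] = 2
x[2] = 0
x[3] = -2
x[4] = -3
x[5] = 2

x = [-3, 2, 0, -2, -3, 2]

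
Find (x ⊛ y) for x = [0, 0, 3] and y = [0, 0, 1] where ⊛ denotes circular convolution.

(x ⊛ y)[n] = Σ(m=0 to 2) x[m] · y[(n-m) mod 3]

Computing each output sample:
(x ⊛ y)[0] = 0
(x ⊛ y)[1] = 3
(x ⊛ y)[2] = 0

x ⊛ y = [0, 3, 0]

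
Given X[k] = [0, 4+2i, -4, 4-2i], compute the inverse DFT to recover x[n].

x[n] = (1/4) Σ(k=0 to 3) X[k] · e^(2πikn/4)

Computing each x[n]:
x[0] = 1
x[1] = 0
x[2] = -3
x[3] = 2

x = [1, 0, -3, 2]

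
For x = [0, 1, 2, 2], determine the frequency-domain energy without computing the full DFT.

Parseval: Σ|x[n]|² = (1/N)Σ|X[k]|², so Σ|X[k]|² = N·Σ|x[n]|² = 4·9.0000

Σ|X[k]|² = N·Σ|x[n]|² = 4·9.0000 = 36.0000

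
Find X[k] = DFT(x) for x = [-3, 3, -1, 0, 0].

X[k] = Σ(n=0 to 4) x[n] · ω_5^(nk)
where ω_5 = e^(-2πi/5)

Computing each X[k]:
X[0] = -1
X[1] = -1.2639-2.2654i
X[2] = -5.7361-2.7144i
X[3] = -5.7361+2.7144i
X[4] = -1.2639+2.2654i

X = [-1, -1.2639-2.2654i, -5.7361-2.7144i, -5.7361+2.7144i, -1.2639+2.2654i]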